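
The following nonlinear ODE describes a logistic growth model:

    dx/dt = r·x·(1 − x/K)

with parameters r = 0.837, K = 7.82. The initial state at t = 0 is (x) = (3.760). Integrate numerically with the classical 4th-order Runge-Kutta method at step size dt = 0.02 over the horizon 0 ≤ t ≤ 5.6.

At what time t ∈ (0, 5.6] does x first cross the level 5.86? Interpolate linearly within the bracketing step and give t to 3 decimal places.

t=0.000: state=(3.760)
step 1 (dt=0.02): k1=(1.634), k2=(1.634), k3=(1.634), k4=(1.635); state += dt/6·(k1+2k2+2k3+k4)
t=0.020: state=(3.793)
t=0.040: state=(3.825)
t=0.060: state=(3.858)
continuing one RK4 step at a time; state shown every 10 steps (Δt=0.2):
t=0.200: state=(4.087)
t=0.400: state=(4.412)
t=0.600: state=(4.729)
t=0.800: state=(5.036)
t=1.000: state=(5.329)
t=1.200: state=(5.604)
t=1.400: state=(5.860)
next step: t=1.420: state=(5.884) — x has crossed 5.86
linear interpolation between t=1.400 (5.85975) and t=1.420 (5.88424) → t≈1.400

t = 1.400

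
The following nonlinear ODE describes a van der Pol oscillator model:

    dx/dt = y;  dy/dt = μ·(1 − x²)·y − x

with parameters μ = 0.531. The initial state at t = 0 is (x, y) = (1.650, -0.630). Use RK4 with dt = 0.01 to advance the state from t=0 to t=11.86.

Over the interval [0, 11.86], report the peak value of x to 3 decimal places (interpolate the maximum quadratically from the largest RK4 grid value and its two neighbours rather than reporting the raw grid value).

max x = 1.995

t=0.000: state=(1.650, -0.630)
step 1 (dt=0.01): k1=(-0.630, -1.074), k2=(-0.635, -1.069), k3=(-0.635, -1.069), k4=(-0.641, -1.065); state += dt/6·(k1+2k2+2k3+k4)
t=0.010: state=(1.644, -0.641)
t=0.020: state=(1.637, -0.651)
t=0.030: state=(1.631, -0.662)
continuing one RK4 step at a time; state shown every 50 steps (Δt=0.5):
t=0.500: state=(1.213, -1.108)
t=1.000: state=(0.534, -1.628)
t=1.500: state=(-0.419, -2.133)
t=2.000: state=(-1.438, -1.688)
t=2.500: state=(-1.938, -0.319)
t=3.000: state=(-1.857, 0.536)
t=3.500: state=(-1.465, 1.007)
t=4.000: state=(-0.849, 1.475)
t=4.500: state=(0.032, 2.050)
t=5.000: state=(1.120, 2.093)
t=5.500: state=(1.876, 0.798)
t=6.000: state=(1.965, -0.313)
t=6.500: state=(1.660, -0.858)
t=7.000: state=(1.124, -1.290)
t=7.500: state=(0.349, -1.837)
t=8.000: state=(-0.699, -2.247)
t=8.500: state=(-1.672, -1.387)
t=9.000: state=(-2.001, -0.023)
t=9.500: state=(-1.814, 0.683)
t=10.000: state=(-1.362, 1.116)
t=10.500: state=(-0.687, 1.608)
t=11.000: state=(0.263, 2.169)
t=11.500: state=(1.347, 1.908)
t=11.860: state=(1.859, 0.887)
largest grid value and its neighbours: x(5.810)=1.99477, x(5.820)=1.99485, x(5.830)=1.99474
parabola through these three points peaks at t≈5.819 with x≈1.99485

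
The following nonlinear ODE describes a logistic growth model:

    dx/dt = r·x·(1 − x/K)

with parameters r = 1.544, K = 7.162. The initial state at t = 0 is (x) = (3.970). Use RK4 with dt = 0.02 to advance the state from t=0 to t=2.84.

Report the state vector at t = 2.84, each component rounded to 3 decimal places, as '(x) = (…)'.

(x) = (7.091)

t=0.000: state=(3.970)
step 1 (dt=0.02): k1=(2.732), k2=(2.727), k3=(2.727), k4=(2.722); state += dt/6·(k1+2k2+2k3+k4)
t=0.020: state=(4.025)
t=0.040: state=(4.079)
t=0.060: state=(4.133)
continuing one RK4 step at a time; state shown every 5 steps (Δt=0.1):
t=0.100: state=(4.240)
t=0.200: state=(4.503)
t=0.300: state=(4.756)
t=0.400: state=(4.996)
t=0.500: state=(5.222)
t=0.600: state=(5.432)
t=0.700: state=(5.627)
t=0.800: state=(5.805)
t=0.900: state=(5.967)
t=1.000: state=(6.113)
t=1.100: state=(6.243)
t=1.200: state=(6.360)
t=1.300: state=(6.464)
t=1.400: state=(6.555)
t=1.500: state=(6.636)
t=1.600: state=(6.706)
t=1.700: state=(6.768)
t=1.800: state=(6.821)
t=1.900: state=(6.868)
t=2.000: state=(6.909)
t=2.100: state=(6.944)
t=2.200: state=(6.974)
t=2.300: state=(7.001)
t=2.400: state=(7.023)
t=2.500: state=(7.043)
t=2.600: state=(7.060)
t=2.700: state=(7.074)
t=2.800: state=(7.086)
t=2.840: state=(7.091)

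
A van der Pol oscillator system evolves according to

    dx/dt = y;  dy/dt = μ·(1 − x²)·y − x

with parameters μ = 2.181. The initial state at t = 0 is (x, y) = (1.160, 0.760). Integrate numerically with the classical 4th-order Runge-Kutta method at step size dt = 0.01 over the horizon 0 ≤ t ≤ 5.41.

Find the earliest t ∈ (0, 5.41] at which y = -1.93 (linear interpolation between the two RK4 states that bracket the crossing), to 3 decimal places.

t = 1.838

t=0.000: state=(1.160, 0.760)
step 1 (dt=0.01): k1=(0.760, -1.733), k2=(0.751, -1.745), k3=(0.751, -1.744), k4=(0.743, -1.756); state += dt/6·(k1+2k2+2k3+k4)
t=0.010: state=(1.168, 0.743)
t=0.020: state=(1.175, 0.725)
t=0.030: state=(1.182, 0.707)
continuing one RK4 step at a time; state shown every 20 steps (Δt=0.2):
t=0.200: state=(1.276, 0.393)
t=0.400: state=(1.320, 0.066)
t=0.600: state=(1.308, -0.178)
t=0.800: state=(1.253, -0.359)
t=1.000: state=(1.166, -0.513)
t=1.200: state=(1.048, -0.676)
t=1.400: state=(0.892, -0.890)
t=1.600: state=(0.684, -1.220)
t=1.800: state=(0.389, -1.782)
t=1.830: state=(0.334, -1.898)
next step: t=1.840: state=(0.315, -1.938) — y has crossed -1.93
linear interpolation between t=1.830 (-1.89778) and t=1.840 (-1.93845) → t≈1.838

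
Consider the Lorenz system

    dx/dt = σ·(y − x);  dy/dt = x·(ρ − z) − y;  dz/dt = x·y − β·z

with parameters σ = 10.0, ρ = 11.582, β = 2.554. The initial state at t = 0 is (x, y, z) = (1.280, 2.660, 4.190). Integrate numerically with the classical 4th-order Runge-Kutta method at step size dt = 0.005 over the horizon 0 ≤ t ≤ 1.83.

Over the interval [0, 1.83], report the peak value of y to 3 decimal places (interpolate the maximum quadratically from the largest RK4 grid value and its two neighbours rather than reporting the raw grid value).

t=0.000: state=(1.280, 2.660, 4.190)
step 1 (dt=0.005): k1=(13.800, 6.802, -7.296), k2=(13.625, 7.064, -7.136), k3=(13.636, 7.059, -7.137), k4=(13.471, 7.319, -6.976); state += dt/6·(k1+2k2+2k3+k4)
t=0.005: state=(1.348, 2.695, 4.154)
t=0.010: state=(1.415, 2.733, 4.120)
t=0.015: state=(1.480, 2.774, 4.088)
continuing one RK4 step at a time; state shown every 20 steps (Δt=0.1):
t=0.100: state=(2.529, 3.809, 3.800)
t=0.200: state=(4.029, 5.793, 4.345)
t=0.300: state=(6.039, 8.210, 6.543)
t=0.400: state=(7.983, 9.401, 10.763)
t=0.500: state=(8.304, 7.402, 14.684)
t=0.600: state=(6.484, 4.107, 15.134)
t=0.700: state=(4.239, 2.346, 13.164)
t=0.800: state=(2.858, 1.972, 10.830)
t=0.900: state=(2.366, 2.213, 8.851)
t=1.000: state=(2.468, 2.801, 7.380)
t=1.100: state=(3.007, 3.750, 6.502)
t=1.200: state=(3.956, 5.107, 6.400)
t=1.300: state=(5.271, 6.704, 7.393)
t=1.400: state=(6.645, 7.828, 9.649)
t=1.500: state=(7.340, 7.424, 12.342)
t=1.600: state=(6.765, 5.624, 13.693)
t=1.700: state=(5.386, 3.949, 13.133)
t=1.800: state=(4.153, 3.191, 11.624)
t=1.830: state=(3.893, 3.121, 11.132)
largest grid value and its neighbours: y(0.385)=9.40354, y(0.390)=9.41153, y(0.395)=9.41073
parabola through these three points peaks at t≈0.392 with y≈9.41227

max y = 9.412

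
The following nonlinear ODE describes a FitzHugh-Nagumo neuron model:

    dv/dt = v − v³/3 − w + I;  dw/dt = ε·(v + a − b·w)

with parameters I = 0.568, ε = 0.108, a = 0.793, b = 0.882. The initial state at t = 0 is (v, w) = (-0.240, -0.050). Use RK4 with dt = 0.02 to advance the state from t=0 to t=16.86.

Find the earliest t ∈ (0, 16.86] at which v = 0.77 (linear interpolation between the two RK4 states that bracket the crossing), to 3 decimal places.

t = 1.420

t=0.000: state=(-0.240, -0.050)
step 1 (dt=0.02): k1=(0.383, 0.064), k2=(0.386, 0.065), k3=(0.386, 0.065), k4=(0.389, 0.065); state += dt/6·(k1+2k2+2k3+k4)
t=0.020: state=(-0.232, -0.049)
t=0.040: state=(-0.224, -0.047)
t=0.060: state=(-0.216, -0.046)
continuing one RK4 step at a time; state shown every 50 steps (Δt=1):
t=1.000: state=(0.354, 0.038)
t=1.420: state=(0.770, 0.097)
next step: t=1.440: state=(0.792, 0.100) — v has crossed 0.77
linear interpolation between t=1.420 (0.76968) and t=1.440 (0.79151) → t≈1.420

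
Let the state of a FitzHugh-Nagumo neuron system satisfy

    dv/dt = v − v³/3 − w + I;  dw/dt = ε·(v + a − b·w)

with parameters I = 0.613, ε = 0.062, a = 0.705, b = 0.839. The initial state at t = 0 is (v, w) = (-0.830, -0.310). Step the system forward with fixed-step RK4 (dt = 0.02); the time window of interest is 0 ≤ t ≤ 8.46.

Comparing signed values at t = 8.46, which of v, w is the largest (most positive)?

largest component: v

t=0.000: state=(-0.830, -0.310)
step 1 (dt=0.02): k1=(0.284, 0.008), k2=(0.284, 0.009), k3=(0.284, 0.009), k4=(0.285, 0.009); state += dt/6·(k1+2k2+2k3+k4)
t=0.020: state=(-0.824, -0.310)
t=0.040: state=(-0.819, -0.310)
t=0.060: state=(-0.813, -0.309)
continuing one RK4 step at a time; state shown every 25 steps (Δt=0.5):
t=0.500: state=(-0.675, -0.304)
t=1.000: state=(-0.476, -0.292)
t=1.500: state=(-0.192, -0.273)
t=2.000: state=(0.251, -0.244)
t=2.500: state=(0.911, -0.199)
t=3.000: state=(1.574, -0.134)
t=3.500: state=(1.890, -0.055)
t=4.000: state=(1.961, 0.027)
t=4.500: state=(1.956, 0.108)
t=5.000: state=(1.934, 0.187)
t=5.500: state=(1.907, 0.262)
t=6.000: state=(1.880, 0.335)
t=6.500: state=(1.852, 0.405)
t=7.000: state=(1.823, 0.472)
t=7.500: state=(1.795, 0.537)
t=8.000: state=(1.766, 0.599)
t=8.460: state=(1.740, 0.655)
compare at T: v=1.740, w=0.655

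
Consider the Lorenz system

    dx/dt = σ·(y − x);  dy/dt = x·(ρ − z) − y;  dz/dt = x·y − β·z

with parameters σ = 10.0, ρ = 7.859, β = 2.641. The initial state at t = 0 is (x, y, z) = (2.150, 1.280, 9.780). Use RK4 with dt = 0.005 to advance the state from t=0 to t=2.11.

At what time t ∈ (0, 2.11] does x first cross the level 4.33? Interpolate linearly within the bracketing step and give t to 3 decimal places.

t=0.000: state=(2.150, 1.280, 9.780)
step 1 (dt=0.005): k1=(-8.700, -5.410, -23.077), k2=(-8.618, -5.232, -22.981), k3=(-8.615, -5.233, -22.981), k4=(-8.531, -5.059, -22.884); state += dt/6·(k1+2k2+2k3+k4)
t=0.005: state=(2.107, 1.254, 9.665)
t=0.010: state=(2.065, 1.229, 9.551)
t=0.015: state=(2.023, 1.207, 9.438)
continuing one RK4 step at a time; state shown every 20 steps (Δt=0.1):
t=0.100: state=(1.477, 1.009, 7.682)
t=0.200: state=(1.183, 1.040, 6.014)
t=0.300: state=(1.151, 1.217, 4.731)
t=0.400: state=(1.298, 1.522, 3.779)
t=0.500: state=(1.601, 1.986, 3.125)
t=0.600: state=(2.080, 2.658, 2.776)
t=0.700: state=(2.770, 3.577, 2.799)
t=0.800: state=(3.691, 4.714, 3.338)
t=0.860: state=(4.330, 5.423, 3.983)
next step: t=0.865: state=(4.384, 5.479, 4.049) — x has crossed 4.33
linear interpolation between t=0.860 (4.32960) and t=0.865 (4.38430) → t≈0.860

t = 0.860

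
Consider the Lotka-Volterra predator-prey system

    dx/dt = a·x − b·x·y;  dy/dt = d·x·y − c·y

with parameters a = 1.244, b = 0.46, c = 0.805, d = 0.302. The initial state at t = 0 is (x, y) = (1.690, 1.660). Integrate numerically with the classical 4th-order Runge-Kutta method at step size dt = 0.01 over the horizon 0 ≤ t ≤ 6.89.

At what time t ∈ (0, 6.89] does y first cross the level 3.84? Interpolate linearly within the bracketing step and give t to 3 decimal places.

t = 2.941

t=0.000: state=(1.690, 1.660)
step 1 (dt=0.01): k1=(0.812, -0.489), k2=(0.816, -0.486), k3=(0.816, -0.486), k4=(0.820, -0.484); state += dt/6·(k1+2k2+2k3+k4)
t=0.010: state=(1.698, 1.655)
t=0.020: state=(1.706, 1.650)
t=0.030: state=(1.715, 1.646)
continuing one RK4 step at a time; state shown every 25 steps (Δt=0.25):
t=0.250: state=(1.918, 1.555)
t=0.500: state=(2.198, 1.485)
t=0.750: state=(2.535, 1.451)
t=1.000: state=(2.928, 1.458)
t=1.250: state=(3.371, 1.512)
t=1.500: state=(3.844, 1.623)
t=1.750: state=(4.311, 1.806)
t=2.000: state=(4.710, 2.077)
t=2.250: state=(4.960, 2.450)
t=2.500: state=(4.975, 2.920)
t=2.750: state=(4.709, 3.448)
t=2.940: state=(4.337, 3.838)
next step: t=2.950: state=(4.315, 3.857) — y has crossed 3.84
linear interpolation between t=2.940 (3.83798) and t=2.950 (3.85728) → t≈2.941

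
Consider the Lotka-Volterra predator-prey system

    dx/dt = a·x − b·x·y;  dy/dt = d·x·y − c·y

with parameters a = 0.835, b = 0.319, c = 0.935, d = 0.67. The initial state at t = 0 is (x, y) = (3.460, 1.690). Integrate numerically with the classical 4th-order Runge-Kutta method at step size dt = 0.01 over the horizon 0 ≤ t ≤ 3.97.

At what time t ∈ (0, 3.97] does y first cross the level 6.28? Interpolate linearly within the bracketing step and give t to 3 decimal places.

t=0.000: state=(3.460, 1.690)
step 1 (dt=0.01): k1=(1.024, 2.338), k2=(1.012, 2.360), k3=(1.012, 2.360), k4=(1.001, 2.382); state += dt/6·(k1+2k2+2k3+k4)
t=0.010: state=(3.470, 1.714)
t=0.020: state=(3.480, 1.738)
t=0.030: state=(3.490, 1.762)
continuing one RK4 step at a time; state shown every 20 steps (Δt=0.2):
t=0.200: state=(3.609, 2.254)
t=0.400: state=(3.607, 3.038)
t=0.600: state=(3.405, 4.041)
t=0.800: state=(3.001, 5.158)
t=1.000: state=(2.467, 6.176)
t=1.020: state=(2.411, 6.263)
next step: t=1.030: state=(2.383, 6.306) — y has crossed 6.28
linear interpolation between t=1.020 (6.26339) and t=1.030 (6.30556) → t≈1.024

t = 1.024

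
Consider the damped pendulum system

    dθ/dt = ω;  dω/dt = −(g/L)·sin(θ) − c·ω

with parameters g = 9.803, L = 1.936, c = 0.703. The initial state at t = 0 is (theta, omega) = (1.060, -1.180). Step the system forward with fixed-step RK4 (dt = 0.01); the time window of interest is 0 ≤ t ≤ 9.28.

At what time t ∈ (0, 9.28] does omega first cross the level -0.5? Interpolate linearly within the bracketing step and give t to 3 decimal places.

t=0.000: state=(1.060, -1.180)
step 1 (dt=0.01): k1=(-1.180, -3.588), k2=(-1.198, -3.560), k3=(-1.198, -3.560), k4=(-1.216, -3.533); state += dt/6·(k1+2k2+2k3+k4)
t=0.010: state=(1.048, -1.216)
t=0.020: state=(1.036, -1.251)
t=0.030: state=(1.023, -1.285)
continuing one RK4 step at a time; state shown every 50 steps (Δt=0.5):
t=0.500: state=(0.168, -2.034)
t=1.000: state=(-0.608, -0.825)
t=1.090: state=(-0.668, -0.511)
next step: t=1.100: state=(-0.673, -0.476) — omega has crossed -0.5
linear interpolation between t=1.090 (-0.51051) and t=1.100 (-0.47558) → t≈1.093

t = 1.093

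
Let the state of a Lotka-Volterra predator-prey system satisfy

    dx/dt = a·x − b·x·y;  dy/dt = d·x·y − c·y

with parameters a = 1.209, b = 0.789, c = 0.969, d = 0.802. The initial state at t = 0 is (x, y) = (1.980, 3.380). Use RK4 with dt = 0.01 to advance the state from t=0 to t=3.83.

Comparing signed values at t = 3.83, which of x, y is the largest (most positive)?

t=0.000: state=(1.980, 3.380)
step 1 (dt=0.01): k1=(-2.886, 2.092), k2=(-2.882, 2.059), k3=(-2.881, 2.059), k4=(-2.876, 2.026); state += dt/6·(k1+2k2+2k3+k4)
t=0.010: state=(1.951, 3.401)
t=0.020: state=(1.922, 3.421)
t=0.030: state=(1.894, 3.440)
continuing one RK4 step at a time; state shown every 20 steps (Δt=0.2):
t=0.200: state=(1.442, 3.659)
t=0.400: state=(1.027, 3.668)
t=0.600: state=(0.743, 3.477)
t=0.800: state=(0.559, 3.176)
t=1.000: state=(0.443, 2.833)
t=1.200: state=(0.371, 2.490)
t=1.400: state=(0.327, 2.169)
t=1.600: state=(0.303, 1.879)
t=1.800: state=(0.293, 1.623)
t=2.000: state=(0.294, 1.402)
t=2.200: state=(0.304, 1.211)
t=2.400: state=(0.325, 1.049)
t=2.600: state=(0.354, 0.913)
t=2.800: state=(0.394, 0.798)
t=3.000: state=(0.446, 0.703)
t=3.200: state=(0.512, 0.626)
t=3.400: state=(0.593, 0.563)
t=3.600: state=(0.694, 0.514)
t=3.800: state=(0.818, 0.478)
t=3.830: state=(0.838, 0.474)
compare at T: x=0.838, y=0.474

largest component: x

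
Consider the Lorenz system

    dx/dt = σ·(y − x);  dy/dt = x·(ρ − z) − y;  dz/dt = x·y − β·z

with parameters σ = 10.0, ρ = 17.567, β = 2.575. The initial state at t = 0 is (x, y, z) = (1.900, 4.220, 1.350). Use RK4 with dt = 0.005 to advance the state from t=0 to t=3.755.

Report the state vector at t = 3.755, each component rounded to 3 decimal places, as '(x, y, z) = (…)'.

(x, y, z) = (-9.296, -9.719, 18.920)

t=0.000: state=(1.900, 4.220, 1.350)
step 1 (dt=0.005): k1=(23.200, 26.592, 4.542), k2=(23.285, 27.444, 4.887), k3=(23.304, 27.444, 4.890), k4=(23.407, 28.295, 5.247); state += dt/6·(k1+2k2+2k3+k4)
t=0.005: state=(2.016, 4.357, 1.374)
t=0.010: state=(2.134, 4.503, 1.403)
t=0.015: state=(2.253, 4.657, 1.435)
continuing one RK4 step at a time; state shown every 40 steps (Δt=0.2):
t=0.200: state=(9.743, 15.437, 10.280)
t=0.400: state=(8.708, 1.292, 26.545)
t=0.600: state=(-0.366, -1.924, 15.472)
t=0.800: state=(-2.152, -3.056, 9.777)
t=1.000: state=(-5.507, -8.204, 9.181)
t=1.200: state=(-10.594, -10.815, 20.724)
t=1.400: state=(-5.048, -1.960, 19.722)
t=1.600: state=(-2.331, -2.313, 12.648)
t=1.800: state=(-3.968, -5.657, 9.395)
t=2.000: state=(-8.953, -11.481, 15.194)
t=2.200: state=(-7.875, -4.576, 22.047)
t=2.400: state=(-3.136, -2.261, 15.258)
t=2.600: state=(-3.523, -4.617, 10.699)
t=2.800: state=(-7.416, -9.968, 12.884)
t=3.000: state=(-9.117, -7.174, 21.695)
t=3.200: state=(-4.210, -2.657, 17.110)
t=3.400: state=(-3.586, -4.285, 12.014)
t=3.600: state=(-6.624, -8.821, 12.472)
t=3.755: state=(-9.296, -9.719, 18.920)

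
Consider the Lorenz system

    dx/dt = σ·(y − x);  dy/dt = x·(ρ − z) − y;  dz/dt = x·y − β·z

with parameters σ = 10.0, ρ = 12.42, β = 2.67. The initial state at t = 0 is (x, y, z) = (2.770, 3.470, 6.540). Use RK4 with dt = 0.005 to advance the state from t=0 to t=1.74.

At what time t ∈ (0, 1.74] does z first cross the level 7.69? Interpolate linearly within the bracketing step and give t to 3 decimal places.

t=0.000: state=(2.770, 3.470, 6.540)
step 1 (dt=0.005): k1=(7.000, 12.818, -7.850), k2=(7.145, 12.943, -7.647), k3=(7.145, 12.944, -7.647), k4=(7.290, 13.070, -7.442); state += dt/6·(k1+2k2+2k3+k4)
t=0.005: state=(2.806, 3.535, 6.502)
t=0.010: state=(2.843, 3.601, 6.466)
t=0.015: state=(2.882, 3.668, 6.432)
continuing one RK4 step at a time; state shown every 20 steps (Δt=0.1):
t=0.100: state=(3.755, 5.021, 6.222)
t=0.200: state=(5.281, 7.028, 7.181)
t=0.225: state=(5.726, 7.532, 7.687)
next step: t=0.230: state=(5.816, 7.629, 7.803) — z has crossed 7.69
linear interpolation between t=0.225 (7.68720) and t=0.230 (7.80256) → t≈0.225

t = 0.225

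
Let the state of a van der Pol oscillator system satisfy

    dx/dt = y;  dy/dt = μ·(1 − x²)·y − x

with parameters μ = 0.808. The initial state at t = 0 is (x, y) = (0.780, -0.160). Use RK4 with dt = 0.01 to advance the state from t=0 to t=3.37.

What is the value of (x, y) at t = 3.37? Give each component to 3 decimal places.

(x, y) = (-1.260, 0.808)

t=0.000: state=(0.780, -0.160)
step 1 (dt=0.01): k1=(-0.160, -0.831), k2=(-0.164, -0.831), k3=(-0.164, -0.831), k4=(-0.168, -0.832); state += dt/6·(k1+2k2+2k3+k4)
t=0.010: state=(0.778, -0.168)
t=0.020: state=(0.777, -0.177)
t=0.030: state=(0.775, -0.185)
continuing one RK4 step at a time; state shown every 20 steps (Δt=0.2):
t=0.200: state=(0.731, -0.329)
t=0.400: state=(0.648, -0.502)
t=0.600: state=(0.530, -0.683)
t=0.800: state=(0.374, -0.874)
t=1.000: state=(0.180, -1.075)
t=1.200: state=(-0.056, -1.276)
t=1.400: state=(-0.329, -1.450)
t=1.600: state=(-0.630, -1.539)
t=1.800: state=(-0.934, -1.476)
t=2.000: state=(-1.208, -1.227)
t=2.200: state=(-1.416, -0.842)
t=2.400: state=(-1.542, -0.423)
t=2.600: state=(-1.589, -0.054)
t=2.800: state=(-1.569, 0.239)
t=3.000: state=(-1.498, 0.468)
t=3.200: state=(-1.385, 0.658)
t=3.370: state=(-1.260, 0.808)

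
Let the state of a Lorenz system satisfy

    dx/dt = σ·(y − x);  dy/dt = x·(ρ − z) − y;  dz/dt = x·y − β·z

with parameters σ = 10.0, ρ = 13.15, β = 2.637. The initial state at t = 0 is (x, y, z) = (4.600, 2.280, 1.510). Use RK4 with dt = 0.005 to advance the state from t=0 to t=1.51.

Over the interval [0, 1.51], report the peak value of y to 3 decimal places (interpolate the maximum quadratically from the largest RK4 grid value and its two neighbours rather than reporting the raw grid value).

max y = 12.055

t=0.000: state=(4.600, 2.280, 1.510)
step 1 (dt=0.005): k1=(-23.200, 51.264, 6.506), k2=(-21.338, 50.387, 6.913), k3=(-21.407, 50.439, 6.912), k4=(-19.608, 49.611, 7.304); state += dt/6·(k1+2k2+2k3+k4)
t=0.005: state=(4.493, 2.532, 1.545)
t=0.010: state=(4.403, 2.776, 1.583)
t=0.015: state=(4.330, 3.014, 1.625)
continuing one RK4 step at a time; state shown every 10 steps (Δt=0.05):
t=0.050: state=(4.186, 4.552, 2.017)
t=0.100: state=(4.774, 6.637, 2.937)
t=0.150: state=(5.961, 8.773, 4.517)
t=0.200: state=(7.505, 10.767, 7.069)
t=0.250: state=(9.086, 11.977, 10.685)
t=0.300: state=(10.199, 11.558, 14.793)
t=0.350: state=(10.297, 9.265, 18.064)
t=0.400: state=(9.213, 6.059, 19.366)
t=0.450: state=(7.355, 3.309, 18.772)
t=0.500: state=(5.370, 1.632, 17.166)
t=0.550: state=(3.713, 0.865, 15.299)
t=0.600: state=(2.530, 0.629, 13.513)
t=0.650: state=(1.780, 0.641, 11.905)
t=0.700: state=(1.354, 0.756, 10.484)
t=0.750: state=(1.152, 0.918, 9.238)
t=0.800: state=(1.101, 1.116, 8.150)
t=0.850: state=(1.158, 1.362, 7.208)
t=0.900: state=(1.302, 1.676, 6.405)
t=0.950: state=(1.532, 2.083, 5.738)
t=1.000: state=(1.858, 2.615, 5.215)
t=1.050: state=(2.297, 3.308, 4.859)
t=1.100: state=(2.878, 4.201, 4.714)
t=1.150: state=(3.630, 5.322, 4.858)
t=1.200: state=(4.576, 6.667, 5.413)
t=1.250: state=(5.712, 8.146, 6.538)
t=1.300: state=(6.971, 9.517, 8.376)
t=1.350: state=(8.177, 10.354, 10.910)
t=1.400: state=(9.035, 10.176, 13.765)
t=1.450: state=(9.230, 8.822, 16.189)
t=1.500: state=(8.635, 6.729, 17.471)
t=1.510: state=(8.432, 6.291, 17.565)
largest grid value and its neighbours: y(0.260)=12.04706, y(0.265)=12.05478, y(0.270)=12.04359
parabola through these three points peaks at t≈0.265 with y≈12.05486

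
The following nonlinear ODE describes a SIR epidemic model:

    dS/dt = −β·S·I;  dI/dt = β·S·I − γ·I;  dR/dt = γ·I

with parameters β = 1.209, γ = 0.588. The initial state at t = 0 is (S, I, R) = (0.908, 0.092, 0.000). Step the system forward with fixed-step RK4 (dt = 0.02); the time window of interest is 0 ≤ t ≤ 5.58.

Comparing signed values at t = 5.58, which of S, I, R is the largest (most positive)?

largest component: R

t=0.000: state=(0.908, 0.092, 0.000)
step 1 (dt=0.02): k1=(-0.101, 0.047, 0.054), k2=(-0.101, 0.047, 0.054), k3=(-0.101, 0.047, 0.054), k4=(-0.102, 0.047, 0.055); state += dt/6·(k1+2k2+2k3+k4)
t=0.020: state=(0.906, 0.093, 0.001)
t=0.040: state=(0.904, 0.094, 0.002)
t=0.060: state=(0.902, 0.095, 0.003)
continuing one RK4 step at a time; state shown every 10 steps (Δt=0.2):
t=0.200: state=(0.887, 0.102, 0.011)
t=0.400: state=(0.864, 0.112, 0.024)
t=0.600: state=(0.840, 0.122, 0.038)
t=0.800: state=(0.815, 0.132, 0.053)
t=1.000: state=(0.788, 0.143, 0.069)
t=1.200: state=(0.760, 0.153, 0.086)
t=1.400: state=(0.732, 0.163, 0.105)
t=1.600: state=(0.703, 0.173, 0.125)
t=1.800: state=(0.673, 0.181, 0.145)
t=2.000: state=(0.644, 0.189, 0.167)
t=2.200: state=(0.615, 0.196, 0.190)
t=2.400: state=(0.586, 0.201, 0.213)
t=2.600: state=(0.558, 0.205, 0.237)
t=2.800: state=(0.530, 0.208, 0.261)
t=3.000: state=(0.504, 0.210, 0.286)
t=3.200: state=(0.479, 0.210, 0.311)
t=3.400: state=(0.456, 0.209, 0.335)
t=3.600: state=(0.433, 0.207, 0.360)
t=3.800: state=(0.412, 0.204, 0.384)
t=4.000: state=(0.393, 0.200, 0.408)
t=4.200: state=(0.374, 0.195, 0.431)
t=4.400: state=(0.357, 0.189, 0.453)
t=4.600: state=(0.342, 0.183, 0.475)
t=4.800: state=(0.327, 0.176, 0.496)
t=5.000: state=(0.314, 0.169, 0.517)
t=5.200: state=(0.301, 0.162, 0.536)
t=5.400: state=(0.290, 0.155, 0.555)
t=5.580: state=(0.281, 0.148, 0.571)
compare at T: S=0.281, I=0.148, R=0.571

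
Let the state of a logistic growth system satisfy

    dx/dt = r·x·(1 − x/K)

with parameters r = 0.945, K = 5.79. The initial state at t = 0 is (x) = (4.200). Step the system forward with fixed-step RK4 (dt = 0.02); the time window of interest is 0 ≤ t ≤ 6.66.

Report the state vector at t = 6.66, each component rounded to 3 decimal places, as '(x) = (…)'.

(x) = (5.786)

t=0.000: state=(4.200)
step 1 (dt=0.02): k1=(1.090), k2=(1.085), k3=(1.085), k4=(1.081); state += dt/6·(k1+2k2+2k3+k4)
t=0.020: state=(4.222)
t=0.040: state=(4.243)
t=0.060: state=(4.265)
continuing one RK4 step at a time; state shown every 25 steps (Δt=0.5):
t=0.500: state=(4.684)
t=1.000: state=(5.047)
t=1.500: state=(5.303)
t=2.000: state=(5.477)
t=2.500: state=(5.591)
t=3.000: state=(5.664)
t=3.500: state=(5.711)
t=4.000: state=(5.740)
t=4.500: state=(5.759)
t=5.000: state=(5.771)
t=5.500: state=(5.778)
t=6.000: state=(5.782)
t=6.500: state=(5.785)
t=6.660: state=(5.786)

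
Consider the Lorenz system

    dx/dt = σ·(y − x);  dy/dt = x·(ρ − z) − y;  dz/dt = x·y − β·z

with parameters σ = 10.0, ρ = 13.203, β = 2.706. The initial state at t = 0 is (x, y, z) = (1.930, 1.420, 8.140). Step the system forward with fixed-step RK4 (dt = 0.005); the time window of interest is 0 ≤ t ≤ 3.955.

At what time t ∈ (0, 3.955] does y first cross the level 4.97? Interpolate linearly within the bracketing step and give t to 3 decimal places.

t = 0.268

t=0.000: state=(1.930, 1.420, 8.140)
step 1 (dt=0.005): k1=(-5.100, 8.352, -19.286), k2=(-4.764, 8.359, -19.134), k3=(-4.772, 8.362, -19.134), k4=(-4.443, 8.371, -18.982); state += dt/6·(k1+2k2+2k3+k4)
t=0.005: state=(1.906, 1.462, 8.044)
t=0.010: state=(1.886, 1.504, 7.950)
t=0.015: state=(1.868, 1.546, 7.858)
continuing one RK4 step at a time; state shown every 40 steps (Δt=0.2):
t=0.200: state=(2.643, 3.662, 5.566)
t=0.265: state=(3.445, 4.905, 5.446)
next step: t=0.270: state=(3.519, 5.015, 5.458) — y has crossed 4.97
linear interpolation between t=0.265 (4.90483) and t=0.270 (5.01500) → t≈0.268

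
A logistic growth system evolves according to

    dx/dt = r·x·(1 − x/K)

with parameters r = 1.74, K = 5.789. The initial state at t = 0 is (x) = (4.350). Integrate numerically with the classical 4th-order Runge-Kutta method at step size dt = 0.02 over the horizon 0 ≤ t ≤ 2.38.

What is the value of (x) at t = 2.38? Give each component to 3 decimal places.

(x) = (5.759)

t=0.000: state=(4.350)
step 1 (dt=0.02): k1=(1.881), k2=(1.865), k3=(1.865), k4=(1.848); state += dt/6·(k1+2k2+2k3+k4)
t=0.020: state=(4.387)
t=0.040: state=(4.424)
t=0.060: state=(4.460)
continuing one RK4 step at a time; state shown every 5 steps (Δt=0.1):
t=0.100: state=(4.530)
t=0.200: state=(4.693)
t=0.300: state=(4.839)
t=0.400: state=(4.969)
t=0.500: state=(5.084)
t=0.600: state=(5.185)
t=0.700: state=(5.273)
t=0.800: state=(5.349)
t=0.900: state=(5.415)
t=1.000: state=(5.471)
t=1.100: state=(5.520)
t=1.200: state=(5.561)
t=1.300: state=(5.596)
t=1.400: state=(5.626)
t=1.500: state=(5.652)
t=1.600: state=(5.673)
t=1.700: state=(5.691)
t=1.800: state=(5.707)
t=1.900: state=(5.720)
t=2.000: state=(5.731)
t=2.100: state=(5.740)
t=2.200: state=(5.748)
t=2.300: state=(5.754)
t=2.380: state=(5.759)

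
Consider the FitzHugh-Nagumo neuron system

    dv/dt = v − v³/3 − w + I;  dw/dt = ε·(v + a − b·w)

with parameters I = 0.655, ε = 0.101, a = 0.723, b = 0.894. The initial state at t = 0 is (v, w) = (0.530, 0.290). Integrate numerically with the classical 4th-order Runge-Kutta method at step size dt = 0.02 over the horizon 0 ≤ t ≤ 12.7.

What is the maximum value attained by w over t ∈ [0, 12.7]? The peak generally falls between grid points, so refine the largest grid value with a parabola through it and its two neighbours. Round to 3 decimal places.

max w = 1.516

t=0.000: state=(0.530, 0.290)
step 1 (dt=0.02): k1=(0.845, 0.100), k2=(0.850, 0.101), k3=(0.850, 0.101), k4=(0.855, 0.102); state += dt/6·(k1+2k2+2k3+k4)
t=0.020: state=(0.547, 0.292)
t=0.040: state=(0.564, 0.294)
t=0.060: state=(0.582, 0.296)
continuing one RK4 step at a time; state shown every 25 steps (Δt=0.5):
t=0.500: state=(0.998, 0.350)
t=1.000: state=(1.427, 0.431)
t=1.500: state=(1.659, 0.525)
t=2.000: state=(1.728, 0.622)
t=2.500: state=(1.724, 0.715)
t=3.000: state=(1.693, 0.804)
t=3.500: state=(1.653, 0.887)
t=4.000: state=(1.610, 0.964)
t=4.500: state=(1.564, 1.035)
t=5.000: state=(1.518, 1.101)
t=5.500: state=(1.470, 1.162)
t=6.000: state=(1.421, 1.218)
t=6.500: state=(1.371, 1.269)
t=7.000: state=(1.319, 1.315)
t=7.500: state=(1.265, 1.356)
t=8.000: state=(1.208, 1.393)
t=8.500: state=(1.147, 1.426)
t=9.000: state=(1.081, 1.453)
t=9.500: state=(1.008, 1.477)
t=10.000: state=(0.925, 1.495)
t=10.500: state=(0.827, 1.508)
t=11.000: state=(0.707, 1.515)
t=11.500: state=(0.550, 1.515)
t=12.000: state=(0.329, 1.506)
t=12.500: state=(-0.006, 1.484)
t=12.700: state=(-0.189, 1.470)
largest grid value and its neighbours: w(11.240)=1.51590, w(11.260)=1.51590, w(11.280)=1.51589
parabola through these three points peaks at t≈11.256 with w≈1.51590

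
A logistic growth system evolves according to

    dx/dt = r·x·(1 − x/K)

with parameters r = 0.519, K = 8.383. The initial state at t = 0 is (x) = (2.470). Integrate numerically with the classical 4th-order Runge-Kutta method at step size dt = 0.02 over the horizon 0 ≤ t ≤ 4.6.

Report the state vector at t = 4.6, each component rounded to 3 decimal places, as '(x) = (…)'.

(x) = (6.872)

t=0.000: state=(2.470)
step 1 (dt=0.02): k1=(0.904), k2=(0.906), k3=(0.906), k4=(0.908); state += dt/6·(k1+2k2+2k3+k4)
t=0.020: state=(2.488)
t=0.040: state=(2.506)
t=0.060: state=(2.525)
continuing one RK4 step at a time; state shown every 10 steps (Δt=0.2):
t=0.200: state=(2.655)
t=0.400: state=(2.846)
t=0.600: state=(3.045)
t=0.800: state=(3.249)
t=1.000: state=(3.457)
t=1.200: state=(3.670)
t=1.400: state=(3.885)
t=1.600: state=(4.102)
t=1.800: state=(4.320)
t=2.000: state=(4.537)
t=2.200: state=(4.752)
t=2.400: state=(4.964)
t=2.600: state=(5.172)
t=2.800: state=(5.375)
t=3.000: state=(5.572)
t=3.200: state=(5.762)
t=3.400: state=(5.946)
t=3.600: state=(6.121)
t=3.800: state=(6.288)
t=4.000: state=(6.447)
t=4.200: state=(6.597)
t=4.400: state=(6.739)
t=4.600: state=(6.872)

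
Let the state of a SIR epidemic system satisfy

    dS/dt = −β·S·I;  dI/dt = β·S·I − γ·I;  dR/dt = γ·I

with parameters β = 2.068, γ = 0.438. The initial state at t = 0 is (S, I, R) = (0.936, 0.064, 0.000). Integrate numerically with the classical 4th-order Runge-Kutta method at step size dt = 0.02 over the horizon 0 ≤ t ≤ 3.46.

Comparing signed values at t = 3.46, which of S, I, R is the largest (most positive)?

largest component: R

t=0.000: state=(0.936, 0.064, 0.000)
step 1 (dt=0.02): k1=(-0.124, 0.096, 0.028), k2=(-0.126, 0.097, 0.028), k3=(-0.126, 0.097, 0.028), k4=(-0.127, 0.098, 0.029); state += dt/6·(k1+2k2+2k3+k4)
t=0.020: state=(0.933, 0.066, 0.001)
t=0.040: state=(0.931, 0.068, 0.001)
t=0.060: state=(0.928, 0.070, 0.002)
continuing one RK4 step at a time; state shown every 10 steps (Δt=0.2):
t=0.200: state=(0.908, 0.086, 0.007)
t=0.400: state=(0.871, 0.114, 0.015)
t=0.600: state=(0.825, 0.148, 0.027)
t=0.800: state=(0.770, 0.189, 0.041)
t=1.000: state=(0.706, 0.235, 0.060)
t=1.200: state=(0.634, 0.283, 0.083)
t=1.400: state=(0.558, 0.332, 0.109)
t=1.600: state=(0.482, 0.378, 0.141)
t=1.800: state=(0.409, 0.416, 0.175)
t=2.000: state=(0.342, 0.445, 0.213)
t=2.200: state=(0.283, 0.464, 0.253)
t=2.400: state=(0.233, 0.472, 0.294)
t=2.600: state=(0.192, 0.472, 0.336)
t=2.800: state=(0.158, 0.465, 0.377)
t=3.000: state=(0.131, 0.452, 0.417)
t=3.200: state=(0.109, 0.435, 0.456)
t=3.400: state=(0.091, 0.416, 0.493)
t=3.460: state=(0.087, 0.409, 0.504)
compare at T: S=0.087, I=0.409, R=0.504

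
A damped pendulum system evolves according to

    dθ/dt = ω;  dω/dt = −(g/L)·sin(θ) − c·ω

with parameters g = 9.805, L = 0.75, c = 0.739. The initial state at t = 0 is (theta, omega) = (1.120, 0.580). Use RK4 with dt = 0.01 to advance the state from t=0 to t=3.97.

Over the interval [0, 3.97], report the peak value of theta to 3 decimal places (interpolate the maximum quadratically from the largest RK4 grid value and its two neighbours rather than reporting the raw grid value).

t=0.000: state=(1.120, 0.580)
step 1 (dt=0.01): k1=(0.580, -12.196), k2=(0.519, -12.167), k3=(0.519, -12.166), k4=(0.458, -12.135); state += dt/6·(k1+2k2+2k3+k4)
t=0.010: state=(1.125, 0.458)
t=0.020: state=(1.129, 0.337)
t=0.030: state=(1.132, 0.217)
continuing one RK4 step at a time; state shown every 20 steps (Δt=0.2):
t=0.200: state=(1.004, -1.662)
t=0.400: state=(0.507, -3.114)
t=0.600: state=(-0.142, -3.100)
t=0.800: state=(-0.638, -1.693)
t=1.000: state=(-0.789, 0.188)
t=1.200: state=(-0.585, 1.744)
t=1.400: state=(-0.152, 2.385)
t=1.600: state=(0.290, 1.857)
t=1.800: state=(0.539, 0.571)
t=2.000: state=(0.515, -0.776)
t=2.200: state=(0.263, -1.613)
t=2.400: state=(-0.074, -1.610)
t=2.600: state=(-0.330, -0.865)
t=2.800: state=(-0.401, 0.164)
t=3.000: state=(-0.280, 0.979)
t=3.200: state=(-0.047, 1.242)
t=3.400: state=(0.176, 0.894)
t=3.600: state=(0.287, 0.183)
t=3.800: state=(0.250, -0.513)
t=3.970: state=(0.130, -0.854)
largest grid value and its neighbours: theta(0.040)=1.13351, theta(0.050)=1.13389, theta(0.060)=1.13309
parabola through these three points peaks at t≈0.048 with theta≈1.13391

max theta = 1.134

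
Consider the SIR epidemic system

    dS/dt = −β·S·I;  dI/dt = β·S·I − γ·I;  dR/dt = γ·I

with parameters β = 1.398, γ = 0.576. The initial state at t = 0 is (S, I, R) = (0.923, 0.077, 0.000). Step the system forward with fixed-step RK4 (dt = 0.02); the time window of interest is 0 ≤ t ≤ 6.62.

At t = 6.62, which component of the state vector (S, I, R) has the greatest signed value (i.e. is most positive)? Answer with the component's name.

t=0.000: state=(0.923, 0.077, 0.000)
step 1 (dt=0.02): k1=(-0.099, 0.055, 0.044), k2=(-0.100, 0.055, 0.045), k3=(-0.100, 0.055, 0.045), k4=(-0.101, 0.056, 0.045); state += dt/6·(k1+2k2+2k3+k4)
t=0.020: state=(0.921, 0.078, 0.001)
t=0.040: state=(0.919, 0.079, 0.002)
t=0.060: state=(0.917, 0.080, 0.003)
continuing one RK4 step at a time; state shown every 25 steps (Δt=0.5):
t=0.500: state=(0.866, 0.108, 0.026)
t=1.000: state=(0.793, 0.145, 0.063)
t=1.500: state=(0.707, 0.183, 0.110)
t=2.000: state=(0.614, 0.218, 0.168)
t=2.500: state=(0.522, 0.243, 0.235)
t=3.000: state=(0.438, 0.255, 0.307)
t=3.500: state=(0.367, 0.253, 0.380)
t=4.000: state=(0.309, 0.240, 0.451)
t=4.500: state=(0.263, 0.220, 0.518)
t=5.000: state=(0.227, 0.195, 0.577)
t=5.500: state=(0.200, 0.170, 0.630)
t=6.000: state=(0.179, 0.145, 0.675)
t=6.500: state=(0.163, 0.123, 0.714)
t=6.620: state=(0.160, 0.118, 0.722)
compare at T: S=0.160, I=0.118, R=0.722

largest component: R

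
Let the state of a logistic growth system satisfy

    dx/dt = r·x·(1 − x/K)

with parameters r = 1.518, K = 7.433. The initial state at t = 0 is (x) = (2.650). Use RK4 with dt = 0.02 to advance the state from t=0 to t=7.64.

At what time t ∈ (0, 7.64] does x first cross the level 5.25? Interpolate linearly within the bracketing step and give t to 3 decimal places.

t = 0.967

t=0.000: state=(2.650)
step 1 (dt=0.02): k1=(2.589), k2=(2.600), k3=(2.600), k4=(2.611); state += dt/6·(k1+2k2+2k3+k4)
t=0.020: state=(2.702)
t=0.040: state=(2.754)
t=0.060: state=(2.807)
continuing one RK4 step at a time; state shown every 25 steps (Δt=0.5):
t=0.500: state=(4.029)
t=0.960: state=(5.233)
next step: t=0.980: state=(5.280) — x has crossed 5.25
linear interpolation between t=0.960 (5.23338) and t=0.980 (5.28010) → t≈0.967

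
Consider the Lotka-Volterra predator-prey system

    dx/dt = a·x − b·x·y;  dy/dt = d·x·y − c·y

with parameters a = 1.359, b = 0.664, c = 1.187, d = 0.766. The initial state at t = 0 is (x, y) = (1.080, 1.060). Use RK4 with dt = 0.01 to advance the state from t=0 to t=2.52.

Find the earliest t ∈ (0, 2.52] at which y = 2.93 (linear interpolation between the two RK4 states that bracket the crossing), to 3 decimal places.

t=0.000: state=(1.080, 1.060)
step 1 (dt=0.01): k1=(0.708, -0.381), k2=(0.711, -0.378), k3=(0.711, -0.378), k4=(0.715, -0.374); state += dt/6·(k1+2k2+2k3+k4)
t=0.010: state=(1.087, 1.056)
t=0.020: state=(1.094, 1.053)
t=0.030: state=(1.102, 1.049)
continuing one RK4 step at a time; state shown every 10 steps (Δt=0.1):
t=0.100: state=(1.154, 1.025)
t=0.200: state=(1.237, 0.998)
t=0.300: state=(1.327, 0.978)
t=0.400: state=(1.425, 0.965)
t=0.500: state=(1.532, 0.959)
t=0.600: state=(1.646, 0.962)
t=0.700: state=(1.768, 0.974)
t=0.800: state=(1.898, 0.995)
t=0.900: state=(2.033, 1.027)
t=1.000: state=(2.172, 1.072)
t=1.100: state=(2.313, 1.130)
t=1.200: state=(2.453, 1.205)
t=1.300: state=(2.586, 1.298)
t=1.400: state=(2.708, 1.412)
t=1.500: state=(2.812, 1.549)
t=1.600: state=(2.891, 1.712)
t=1.700: state=(2.938, 1.901)
t=1.800: state=(2.946, 2.115)
t=1.900: state=(2.910, 2.352)
t=2.000: state=(2.828, 2.603)
t=2.100: state=(2.703, 2.857)
t=2.120: state=(2.673, 2.908)
next step: t=2.130: state=(2.657, 2.933) — y has crossed 2.93
linear interpolation between t=2.120 (2.90766) and t=2.130 (2.93261) → t≈2.129

t = 2.129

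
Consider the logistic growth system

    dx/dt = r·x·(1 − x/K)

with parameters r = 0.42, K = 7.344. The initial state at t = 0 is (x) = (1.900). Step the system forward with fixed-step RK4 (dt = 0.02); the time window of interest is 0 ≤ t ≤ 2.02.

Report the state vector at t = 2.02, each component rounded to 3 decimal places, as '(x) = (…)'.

t=0.000: state=(1.900)
step 1 (dt=0.02): k1=(0.592), k2=(0.593), k3=(0.593), k4=(0.594); state += dt/6·(k1+2k2+2k3+k4)
t=0.020: state=(1.912)
t=0.040: state=(1.924)
t=0.060: state=(1.936)
continuing one RK4 step at a time; state shown every 5 steps (Δt=0.1):
t=0.100: state=(1.960)
t=0.200: state=(2.021)
t=0.300: state=(2.083)
t=0.400: state=(2.146)
t=0.500: state=(2.210)
t=0.600: state=(2.276)
t=0.700: state=(2.342)
t=0.800: state=(2.410)
t=0.900: state=(2.478)
t=1.000: state=(2.548)
t=1.100: state=(2.618)
t=1.200: state=(2.689)
t=1.300: state=(2.761)
t=1.400: state=(2.834)
t=1.500: state=(2.907)
t=1.600: state=(2.981)
t=1.700: state=(3.056)
t=1.800: state=(3.131)
t=1.900: state=(3.207)
t=2.000: state=(3.283)
t=2.020: state=(3.298)

(x) = (3.298)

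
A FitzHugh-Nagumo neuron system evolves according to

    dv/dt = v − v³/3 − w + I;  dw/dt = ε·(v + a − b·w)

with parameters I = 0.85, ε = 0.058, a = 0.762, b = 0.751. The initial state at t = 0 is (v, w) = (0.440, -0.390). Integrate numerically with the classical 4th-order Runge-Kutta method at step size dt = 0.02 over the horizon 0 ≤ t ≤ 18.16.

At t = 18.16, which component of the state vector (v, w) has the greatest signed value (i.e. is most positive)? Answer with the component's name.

largest component: w

t=0.000: state=(0.440, -0.390)
step 1 (dt=0.02): k1=(1.652, 0.087), k2=(1.664, 0.088), k3=(1.664, 0.088), k4=(1.676, 0.089); state += dt/6·(k1+2k2+2k3+k4)
t=0.020: state=(0.473, -0.388)
t=0.040: state=(0.507, -0.386)
t=0.060: state=(0.541, -0.385)
continuing one RK4 step at a time; state shown every 50 steps (Δt=1):
t=1.000: state=(1.935, -0.257)
t=2.000: state=(2.092, -0.086)
t=3.000: state=(2.049, 0.079)
t=4.000: state=(2.000, 0.234)
t=5.000: state=(1.950, 0.379)
t=6.000: state=(1.899, 0.515)
t=7.000: state=(1.849, 0.643)
t=8.000: state=(1.798, 0.762)
t=9.000: state=(1.746, 0.874)
t=10.000: state=(1.694, 0.977)
t=11.000: state=(1.640, 1.074)
t=12.000: state=(1.585, 1.163)
t=13.000: state=(1.529, 1.245)
t=14.000: state=(1.471, 1.320)
t=15.000: state=(1.410, 1.389)
t=16.000: state=(1.345, 1.451)
t=17.000: state=(1.275, 1.507)
t=18.000: state=(1.199, 1.556)
t=18.160: state=(1.185, 1.563)
compare at T: v=1.185, w=1.563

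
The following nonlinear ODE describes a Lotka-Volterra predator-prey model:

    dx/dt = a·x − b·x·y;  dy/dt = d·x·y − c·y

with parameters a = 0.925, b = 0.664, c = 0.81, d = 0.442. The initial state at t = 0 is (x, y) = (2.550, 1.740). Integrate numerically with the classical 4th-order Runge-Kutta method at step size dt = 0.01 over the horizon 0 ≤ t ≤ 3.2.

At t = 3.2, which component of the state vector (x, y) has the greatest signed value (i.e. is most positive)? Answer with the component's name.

largest component: y

t=0.000: state=(2.550, 1.740)
step 1 (dt=0.01): k1=(-0.587, 0.552), k2=(-0.591, 0.550), k3=(-0.591, 0.550), k4=(-0.595, 0.549); state += dt/6·(k1+2k2+2k3+k4)
t=0.010: state=(2.544, 1.746)
t=0.020: state=(2.538, 1.751)
t=0.030: state=(2.532, 1.756)
continuing one RK4 step at a time; state shown every 20 steps (Δt=0.2):
t=0.200: state=(2.418, 1.844)
t=0.400: state=(2.264, 1.929)
t=0.600: state=(2.100, 1.989)
t=0.800: state=(1.935, 2.022)
t=1.000: state=(1.779, 2.026)
t=1.200: state=(1.638, 2.004)
t=1.400: state=(1.514, 1.958)
t=1.600: state=(1.410, 1.895)
t=1.800: state=(1.326, 1.819)
t=2.000: state=(1.260, 1.734)
t=2.200: state=(1.212, 1.644)
t=2.400: state=(1.179, 1.554)
t=2.600: state=(1.161, 1.466)
t=2.800: state=(1.156, 1.381)
t=3.000: state=(1.164, 1.301)
t=3.200: state=(1.184, 1.227)
compare at T: x=1.184, y=1.227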